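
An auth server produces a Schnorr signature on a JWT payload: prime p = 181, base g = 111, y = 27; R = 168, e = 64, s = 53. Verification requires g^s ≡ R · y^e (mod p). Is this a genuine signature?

genuine

g^s mod p:
Squares mod 181: 111^1≡111, 111^2≡13, 111^4≡169, 111^8≡144, 111^16≡102, 111^32≡87
53 = 32 + 16 + 4 + 1, so 111^53 ≡ 87·102·169·111 ≡ 37 (mod 181)
R · y^e mod p:
Squares mod 181: 27^1≡27, 27^2≡5, 27^4≡25, 27^8≡82, 27^16≡27, 27^32≡5, 27^64≡25
27^64 ≡ 25 (mod 181)
168·25 = 4200 ≡ 37 (mod 181)
37 ≡ 37 (mod 181); signature holds.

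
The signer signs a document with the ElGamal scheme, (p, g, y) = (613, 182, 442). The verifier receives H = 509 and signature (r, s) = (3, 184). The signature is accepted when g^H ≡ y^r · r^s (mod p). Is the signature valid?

valid

Left side g^H mod p:
182^2 = 33124 ≡ 22
182^4 ≡ 22^2 = 484
182^8 ≡ 484^2 = 234256 ≡ 90
182^16 ≡ 90^2 = 8100 ≡ 131
182^32 ≡ 131^2 = 17161 ≡ 610
182^64 ≡ 610^2 = 372100 ≡ 9
182^128 ≡ 9^2 = 81
182^256 ≡ 81^2 = 6561 ≡ 431
509 = 256 + 128 + 64 + 32 + 16 + 8 + 4 + 1, so 182^509 ≡ 431·81·9·610·131·90·484·182 ≡ 64 (mod 613)
Right side y^r · r^s mod p:
442^2 = 195364 ≡ 430
3 = 2 + 1, so 442^3 ≡ 430·442 ≡ 30 (mod 613)
3^2 = 9
3^4 ≡ 9^2 = 81
3^8 ≡ 81^2 = 6561 ≡ 431
3^16 ≡ 431^2 = 185761 ≡ 22
3^32 ≡ 22^2 = 484
3^64 ≡ 484^2 = 234256 ≡ 90
3^128 ≡ 90^2 = 8100 ≡ 131
184 = 128 + 32 + 16 + 8, so 3^184 ≡ 131·484·22·431 ≡ 43 (mod 613)
30·43 = 1290 ≡ 64 (mod 613)
64 ≡ 64 (mod 613), so the signature is genuine.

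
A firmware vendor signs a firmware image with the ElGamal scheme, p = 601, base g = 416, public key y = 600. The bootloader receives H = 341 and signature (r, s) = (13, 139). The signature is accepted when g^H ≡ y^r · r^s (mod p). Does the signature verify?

Left side g^H mod p:
416^2 = 173056 ≡ 569
416^4 ≡ 569^2 = 323761 ≡ 423
416^8 ≡ 423^2 = 178929 ≡ 432
416^16 ≡ 432^2 = 186624 ≡ 314
416^32 ≡ 314^2 = 98596 ≡ 32
416^64 ≡ 32^2 = 1024 ≡ 423
416^128 ≡ 423^2 = 178929 ≡ 432
416^256 ≡ 432^2 = 186624 ≡ 314
341 = 256 + 64 + 16 + 4 + 1, so 416^341 ≡ 314·423·314·423·416 ≡ 416 (mod 601)
Right side y^r · r^s mod p:
600^2 = 360000 ≡ 1
600^4 ≡ 1^2 = 1
600^8 ≡ 1^2 = 1
13 = 8 + 4 + 1, so 600^13 ≡ 1·1·600 ≡ 600 (mod 601)
13^2 = 169
13^4 ≡ 169^2 = 28561 ≡ 314
13^8 ≡ 314^2 = 98596 ≡ 32
13^16 ≡ 32^2 = 1024 ≡ 423
13^32 ≡ 423^2 = 178929 ≡ 432
13^64 ≡ 432^2 = 186624 ≡ 314
13^128 ≡ 314^2 = 98596 ≡ 32
139 = 128 + 8 + 2 + 1, so 13^139 ≡ 32·32·169·13 ≡ 185 (mod 601)
600·185 = 111000 ≡ 416 (mod 601)
416 ≡ 416 (mod 601), so the signature is genuine.

verifies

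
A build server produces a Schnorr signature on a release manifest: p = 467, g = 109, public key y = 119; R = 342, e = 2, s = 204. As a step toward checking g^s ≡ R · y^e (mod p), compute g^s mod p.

Squares mod 467: 109^1≡109, 109^2≡206, 109^4≡406, 109^8≡452, 109^16≡225, 109^32≡189, 109^64≡229, 109^128≡137
204 = 128 + 64 + 8 + 4, so 109^204 ≡ 137·229·452·406 ≡ 272 (mod 467)

272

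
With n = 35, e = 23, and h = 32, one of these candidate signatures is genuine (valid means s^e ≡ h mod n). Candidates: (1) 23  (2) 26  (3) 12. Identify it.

1

Candidate 1: Squares mod 35: 23^1≡23, 23^2≡4, 23^4≡16, 23^8≡11, 23^16≡16; 23 = 16 + 4 + 2 + 1, so 23^23 ≡ 16·16·4·23 ≡ 32 (mod 35)
  → matches h = 32
Candidate 2: Squares mod 35: 26^1≡26, 26^2≡11, 26^4≡16, 26^8≡11, 26^16≡16; 23 = 16 + 4 + 2 + 1, so 26^23 ≡ 16·16·11·26 ≡ 31 (mod 35)
Candidate 3: Squares mod 35: 12^1≡12, 12^2≡4, 12^4≡16, 12^8≡11, 12^16≡16; 23 = 16 + 4 + 2 + 1, so 12^23 ≡ 16·16·4·12 ≡ 3 (mod 35)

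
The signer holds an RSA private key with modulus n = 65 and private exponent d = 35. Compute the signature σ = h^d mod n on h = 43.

62

h^2 ≡ 43^2 = 1849 ≡ 29
h^4 ≡ 29^2 = 841 ≡ 61
h^8 ≡ 61^2 = 3721 ≡ 16
h^16 ≡ 16^2 = 256 ≡ 61
h^32 ≡ 61^2 = 3721 ≡ 16
35 = 32 + 2 + 1, so h^35 ≡ 16·29·43 ≡ 62 (mod 65)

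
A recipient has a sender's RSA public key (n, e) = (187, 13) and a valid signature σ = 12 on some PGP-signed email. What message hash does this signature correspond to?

σ^13 mod 187 = 133

133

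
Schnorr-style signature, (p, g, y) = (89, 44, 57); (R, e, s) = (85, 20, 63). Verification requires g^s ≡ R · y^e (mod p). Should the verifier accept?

g^s mod p:
44^2 = 1936 ≡ 67
44^4 ≡ 67^2 = 4489 ≡ 39
44^8 ≡ 39^2 = 1521 ≡ 8
44^16 ≡ 8^2 = 64
44^32 ≡ 64^2 = 4096 ≡ 2
63 = 32 + 16 + 8 + 4 + 2 + 1, so 44^63 ≡ 2·64·8·39·67·44 ≡ 81 (mod 89)
R · y^e mod p:
57^2 = 3249 ≡ 45
57^4 ≡ 45^2 = 2025 ≡ 67
57^8 ≡ 67^2 = 4489 ≡ 39
57^16 ≡ 39^2 = 1521 ≡ 8
20 = 16 + 4, so 57^20 ≡ 8·67 ≡ 2 (mod 89)
85·2 = 170 ≡ 81 (mod 89)
81 ≡ 81 (mod 89); signature holds.

accept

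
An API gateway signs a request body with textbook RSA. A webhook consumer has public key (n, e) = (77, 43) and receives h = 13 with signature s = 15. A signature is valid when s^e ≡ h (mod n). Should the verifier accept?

s^43 mod 77 = 64
s^43 mod 77 = 64, but h = 13.

reject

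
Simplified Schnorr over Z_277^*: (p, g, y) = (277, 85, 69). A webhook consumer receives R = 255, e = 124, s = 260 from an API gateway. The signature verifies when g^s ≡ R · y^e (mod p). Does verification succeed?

passes

g^s mod p:
85^2 = 7225 ≡ 23
85^4 ≡ 23^2 = 529 ≡ 252
85^8 ≡ 252^2 = 63504 ≡ 71
85^16 ≡ 71^2 = 5041 ≡ 55
85^32 ≡ 55^2 = 3025 ≡ 255
85^64 ≡ 255^2 = 65025 ≡ 207
85^128 ≡ 207^2 = 42849 ≡ 191
85^256 ≡ 191^2 = 36481 ≡ 194
260 = 256 + 4, so 85^260 ≡ 194·252 ≡ 136 (mod 277)
R · y^e mod p:
69^2 = 4761 ≡ 52
69^4 ≡ 52^2 = 2704 ≡ 211
69^8 ≡ 211^2 = 44521 ≡ 201
69^16 ≡ 201^2 = 40401 ≡ 236
69^32 ≡ 236^2 = 55696 ≡ 19
69^64 ≡ 19^2 = 361 ≡ 84
124 = 64 + 32 + 16 + 8 + 4, so 69^124 ≡ 84·19·236·201·211 ≡ 19 (mod 277)
255·19 = 4845 ≡ 136 (mod 277)
136 ≡ 136 (mod 277); signature holds.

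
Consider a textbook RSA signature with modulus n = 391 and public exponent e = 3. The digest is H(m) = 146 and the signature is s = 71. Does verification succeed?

s^2 ≡ 71^2 = 5041 ≡ 349
3 = 2 + 1, so s^3 ≡ 349·71 ≡ 146 (mod 391)
146 = H(m), so the signature checks out.

passes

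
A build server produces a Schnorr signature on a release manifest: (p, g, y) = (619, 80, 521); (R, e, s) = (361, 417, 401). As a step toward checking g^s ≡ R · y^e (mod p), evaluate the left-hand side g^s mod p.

28

Squares mod 619: 80^1≡80, 80^2≡210, 80^4≡151, 80^8≡517, 80^16≡500, 80^32≡543, 80^64≡205, 80^128≡552, 80^256≡156
401 = 256 + 128 + 16 + 1, so 80^401 ≡ 156·552·500·80 ≡ 28 (mod 619)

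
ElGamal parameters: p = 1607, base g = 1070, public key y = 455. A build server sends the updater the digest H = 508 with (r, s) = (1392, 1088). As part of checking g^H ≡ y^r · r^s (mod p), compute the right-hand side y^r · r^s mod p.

741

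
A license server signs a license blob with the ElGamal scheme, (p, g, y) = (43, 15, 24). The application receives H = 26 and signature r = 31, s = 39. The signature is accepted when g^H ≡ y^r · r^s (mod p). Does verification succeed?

Left side g^H mod p:
15^2 = 225 ≡ 10
15^4 ≡ 10^2 = 100 ≡ 14
15^8 ≡ 14^2 = 196 ≡ 24
15^16 ≡ 24^2 = 576 ≡ 17
26 = 16 + 8 + 2, so 15^26 ≡ 17·24·10 ≡ 38 (mod 43)
Right side y^r · r^s mod p:
24^2 = 576 ≡ 17
24^4 ≡ 17^2 = 289 ≡ 31
24^8 ≡ 31^2 = 961 ≡ 15
24^16 ≡ 15^2 = 225 ≡ 10
31 = 16 + 8 + 4 + 2 + 1, so 24^31 ≡ 10·15·31·17·24 ≡ 40 (mod 43)
31^2 = 961 ≡ 15
31^4 ≡ 15^2 = 225 ≡ 10
31^8 ≡ 10^2 = 100 ≡ 14
31^16 ≡ 14^2 = 196 ≡ 24
31^32 ≡ 24^2 = 576 ≡ 17
39 = 32 + 4 + 2 + 1, so 31^39 ≡ 17·10·15·31 ≡ 16 (mod 43)
40·16 = 640 ≡ 38 (mod 43)
38 ≡ 38 (mod 43), so the signature is genuine.

passes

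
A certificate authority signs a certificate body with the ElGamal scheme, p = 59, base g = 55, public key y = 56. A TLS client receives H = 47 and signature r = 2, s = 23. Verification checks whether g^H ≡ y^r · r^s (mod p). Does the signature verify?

Left side g^H mod p:
Squares mod 59: 55^1≡55, 55^2≡16, 55^4≡20, 55^8≡46, 55^16≡51, 55^32≡5
47 = 32 + 8 + 4 + 2 + 1, so 55^47 ≡ 5·46·20·16·55 ≡ 10 (mod 59)
Right side y^r · r^s mod p:
Squares mod 59: 56^1≡56, 56^2≡9
56^2 ≡ 9 (mod 59)
Squares mod 59: 2^1≡2, 2^2≡4, 2^4≡16, 2^8≡20, 2^16≡46
23 = 16 + 4 + 2 + 1, so 2^23 ≡ 46·16·4·2 ≡ 47 (mod 59)
9·47 = 423 ≡ 10 (mod 59)
10 ≡ 10 (mod 59), so the signature is genuine.

verifies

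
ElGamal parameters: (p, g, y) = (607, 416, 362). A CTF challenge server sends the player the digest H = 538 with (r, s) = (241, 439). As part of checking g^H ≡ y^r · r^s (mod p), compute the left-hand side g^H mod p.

595

Squares mod 607: 416^1≡416, 416^2≡61, 416^4≡79, 416^8≡171, 416^16≡105, 416^32≡99, 416^64≡89, 416^128≡30, 416^256≡293, 416^512≡262
538 = 512 + 16 + 8 + 2, so 416^538 ≡ 262·105·171·61 ≡ 595 (mod 607)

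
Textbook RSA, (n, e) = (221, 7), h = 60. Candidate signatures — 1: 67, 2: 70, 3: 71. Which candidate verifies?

2

Candidate 1: Squares mod 221: 67^1≡67, 67^2≡69, 67^4≡120; 7 = 4 + 2 + 1, so 67^7 ≡ 120·69·67 ≡ 50 (mod 221)
Candidate 2: Squares mod 221: 70^1≡70, 70^2≡38, 70^4≡118; 7 = 4 + 2 + 1, so 70^7 ≡ 118·38·70 ≡ 60 (mod 221)
  → matches h = 60
Candidate 3: Squares mod 221: 71^1≡71, 71^2≡179, 71^4≡217; 7 = 4 + 2 + 1, so 71^7 ≡ 217·179·71 ≡ 215 (mod 221)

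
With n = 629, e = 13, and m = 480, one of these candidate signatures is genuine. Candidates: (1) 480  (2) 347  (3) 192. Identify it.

Candidate 1: Squares mod 629: 480^1≡480, 480^2≡186, 480^4≡1, 480^8≡1; 13 = 8 + 4 + 1, so 480^13 ≡ 1·1·480 ≡ 480 (mod 629)
  → matches m = 480
Candidate 2: Squares mod 629: 347^1≡347, 347^2≡270, 347^4≡565, 347^8≡322; 13 = 8 + 4 + 1, so 347^13 ≡ 322·565·347 ≡ 125 (mod 629)
Candidate 3: Squares mod 629: 192^1≡192, 192^2≡382, 192^4≡625, 192^8≡16; 13 = 8 + 4 + 1, so 192^13 ≡ 16·625·192 ≡ 292 (mod 629)

1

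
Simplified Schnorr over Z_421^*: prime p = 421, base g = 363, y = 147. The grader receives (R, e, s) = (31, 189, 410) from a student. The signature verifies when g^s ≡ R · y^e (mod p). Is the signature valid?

g^s mod p:
363^2 = 131769 ≡ 417
363^4 ≡ 417^2 = 173889 ≡ 16
363^8 ≡ 16^2 = 256
363^16 ≡ 256^2 = 65536 ≡ 281
363^32 ≡ 281^2 = 78961 ≡ 234
363^64 ≡ 234^2 = 54756 ≡ 26
363^128 ≡ 26^2 = 676 ≡ 255
363^256 ≡ 255^2 = 65025 ≡ 191
410 = 256 + 128 + 16 + 8 + 2, so 363^410 ≡ 191·255·281·256·417 ≡ 229 (mod 421)
R · y^e mod p:
147^2 = 21609 ≡ 138
147^4 ≡ 138^2 = 19044 ≡ 99
147^8 ≡ 99^2 = 9801 ≡ 118
147^16 ≡ 118^2 = 13924 ≡ 31
147^32 ≡ 31^2 = 961 ≡ 119
147^64 ≡ 119^2 = 14161 ≡ 268
147^128 ≡ 268^2 = 71824 ≡ 254
189 = 128 + 32 + 16 + 8 + 4 + 1, so 147^189 ≡ 254·119·31·118·99·147 ≡ 279 (mod 421)
31·279 = 8649 ≡ 229 (mod 421)
229 ≡ 229 (mod 421); signature holds.

valid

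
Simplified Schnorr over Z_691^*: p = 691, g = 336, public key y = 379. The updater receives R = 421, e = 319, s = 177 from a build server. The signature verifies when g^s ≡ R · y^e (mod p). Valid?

g^s mod p:
Squares mod 691: 336^1≡336, 336^2≡263, 336^4≡69, 336^8≡615, 336^16≡248, 336^32≡5, 336^64≡25, 336^128≡625
177 = 128 + 32 + 16 + 1, so 336^177 ≡ 625·5·248·336 ≡ 105 (mod 691)
R · y^e mod p:
Squares mod 691: 379^1≡379, 379^2≡604, 379^4≡659, 379^8≡333, 379^16≡329, 379^32≡445, 379^64≡399, 379^128≡271, 379^256≡195
319 = 256 + 32 + 16 + 8 + 4 + 2 + 1, so 379^319 ≡ 195·445·329·333·659·604·379 ≡ 528 (mod 691)
421·528 = 222288 ≡ 477 (mod 691)
105 ≠ 477; the check fails.

no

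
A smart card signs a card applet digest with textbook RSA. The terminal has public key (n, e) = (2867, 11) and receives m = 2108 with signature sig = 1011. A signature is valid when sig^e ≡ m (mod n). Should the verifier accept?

reject

sig^2 ≡ 1011^2 = 1022121 ≡ 1469
sig^4 ≡ 1469^2 = 2157961 ≡ 1977
sig^8 ≡ 1977^2 = 3908529 ≡ 808
11 = 8 + 2 + 1, so sig^11 ≡ 808·1469·1011 ≡ 2686 (mod 2867)
The recovered value 2686 does not match the digest 2108.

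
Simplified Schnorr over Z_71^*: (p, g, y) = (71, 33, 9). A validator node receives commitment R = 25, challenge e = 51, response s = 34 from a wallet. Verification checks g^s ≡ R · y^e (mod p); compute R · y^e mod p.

43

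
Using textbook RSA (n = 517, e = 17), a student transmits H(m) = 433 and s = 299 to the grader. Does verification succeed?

fails

s^2 ≡ 299^2 = 89401 ≡ 477
s^4 ≡ 477^2 = 227529 ≡ 49
s^8 ≡ 49^2 = 2401 ≡ 333
s^16 ≡ 333^2 = 110889 ≡ 251
17 = 16 + 1, so s^17 ≡ 251·299 ≡ 84 (mod 517)
84 ≠ 433, so verification fails.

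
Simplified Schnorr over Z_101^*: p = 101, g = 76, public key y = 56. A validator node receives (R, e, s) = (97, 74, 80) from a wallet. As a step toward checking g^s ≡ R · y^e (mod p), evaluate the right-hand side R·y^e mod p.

36

Squares mod 101: 56^1≡56, 56^2≡5, 56^4≡25, 56^8≡19, 56^16≡58, 56^32≡31, 56^64≡52
74 = 64 + 8 + 2, so 56^74 ≡ 52·19·5 ≡ 92 (mod 101)
R · y^e ≡ 97·92 = 8924 ≡ 36 (mod 101)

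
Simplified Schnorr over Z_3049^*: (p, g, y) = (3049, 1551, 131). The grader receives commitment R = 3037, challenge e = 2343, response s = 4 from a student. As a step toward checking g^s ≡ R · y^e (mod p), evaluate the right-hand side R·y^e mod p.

551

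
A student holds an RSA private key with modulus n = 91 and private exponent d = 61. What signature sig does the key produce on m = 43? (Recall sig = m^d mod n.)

m^2 ≡ 43^2 = 1849 ≡ 29
m^4 ≡ 29^2 = 841 ≡ 22
m^8 ≡ 22^2 = 484 ≡ 29
m^16 ≡ 29^2 = 841 ≡ 22
m^32 ≡ 22^2 = 484 ≡ 29
61 = 32 + 16 + 8 + 4 + 1, so m^61 ≡ 29·22·29·22·43 ≡ 43 (mod 91)

43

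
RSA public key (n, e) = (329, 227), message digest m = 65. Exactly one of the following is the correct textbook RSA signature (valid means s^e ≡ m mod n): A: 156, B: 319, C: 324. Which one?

Candidate A: Squares mod 329: 156^1≡156, 156^2≡319, 156^4≡100, 156^8≡130, 156^16≡121, 156^32≡165, 156^64≡247, 156^128≡144; 227 = 128 + 64 + 32 + 2 + 1, so 156^227 ≡ 144·247·165·319·156 ≡ 214 (mod 329)
Candidate B: Squares mod 329: 319^1≡319, 319^2≡100, 319^4≡130, 319^8≡121, 319^16≡165, 319^32≡247, 319^64≡144, 319^128≡9; 227 = 128 + 64 + 32 + 2 + 1, so 319^227 ≡ 9·144·247·100·319 ≡ 65 (mod 329)
  → matches m = 65
Candidate C: Squares mod 329: 324^1≡324, 324^2≡25, 324^4≡296, 324^8≡102, 324^16≡205, 324^32≡242, 324^64≡2, 324^128≡4; 227 = 128 + 64 + 32 + 2 + 1, so 324^227 ≡ 4·2·242·25·324 ≡ 144 (mod 329)

B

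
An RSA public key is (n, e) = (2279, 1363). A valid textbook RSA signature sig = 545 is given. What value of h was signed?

1109

sig^1363 mod 2279 = 1109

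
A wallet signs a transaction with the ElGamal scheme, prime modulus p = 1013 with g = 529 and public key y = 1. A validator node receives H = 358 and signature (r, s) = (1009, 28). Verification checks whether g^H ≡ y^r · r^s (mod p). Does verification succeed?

passes

Left side g^H mod p:
529^2 = 279841 ≡ 253
529^4 ≡ 253^2 = 64009 ≡ 190
529^8 ≡ 190^2 = 36100 ≡ 645
529^16 ≡ 645^2 = 416025 ≡ 695
529^32 ≡ 695^2 = 483025 ≡ 837
529^64 ≡ 837^2 = 700569 ≡ 586
529^128 ≡ 586^2 = 343396 ≡ 1002
529^256 ≡ 1002^2 = 1004004 ≡ 121
358 = 256 + 64 + 32 + 4 + 2, so 529^358 ≡ 121·586·837·190·253 ≡ 1002 (mod 1013)
Right side y^r · r^s mod p:
1^2 = 1
1^4 ≡ 1^2 = 1
1^8 ≡ 1^2 = 1
1^16 ≡ 1^2 = 1
1^32 ≡ 1^2 = 1
1^64 ≡ 1^2 = 1
1^128 ≡ 1^2 = 1
1^256 ≡ 1^2 = 1
1^512 ≡ 1^2 = 1
1009 = 512 + 256 + 128 + 64 + 32 + 16 + 1, so 1^1009 ≡ 1·1·1·1·1·1·1 ≡ 1 (mod 1013)
1009^2 = 1018081 ≡ 16
1009^4 ≡ 16^2 = 256
1009^8 ≡ 256^2 = 65536 ≡ 704
1009^16 ≡ 704^2 = 495616 ≡ 259
28 = 16 + 8 + 4, so 1009^28 ≡ 259·704·256 ≡ 1002 (mod 1013)
1·1002 = 1002 ≡ 1002 (mod 1013)
1002 ≡ 1002 (mod 1013), so the signature is genuine.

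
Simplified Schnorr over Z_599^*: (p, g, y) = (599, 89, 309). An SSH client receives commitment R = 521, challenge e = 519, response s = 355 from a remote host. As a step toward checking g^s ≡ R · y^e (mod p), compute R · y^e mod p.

267

309^519 mod 599 = 250
R · y^e ≡ 521·250 = 130250 ≡ 267 (mod 599)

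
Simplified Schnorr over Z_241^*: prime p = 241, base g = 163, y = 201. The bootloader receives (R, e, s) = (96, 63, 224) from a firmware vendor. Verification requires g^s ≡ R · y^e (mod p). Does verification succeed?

passes

g^s mod p:
163^2 = 26569 ≡ 59
163^4 ≡ 59^2 = 3481 ≡ 107
163^8 ≡ 107^2 = 11449 ≡ 122
163^16 ≡ 122^2 = 14884 ≡ 183
163^32 ≡ 183^2 = 33489 ≡ 231
163^64 ≡ 231^2 = 53361 ≡ 100
163^128 ≡ 100^2 = 10000 ≡ 119
224 = 128 + 64 + 32, so 163^224 ≡ 119·100·231 ≡ 54 (mod 241)
R · y^e mod p:
201^2 = 40401 ≡ 154
201^4 ≡ 154^2 = 23716 ≡ 98
201^8 ≡ 98^2 = 9604 ≡ 205
201^16 ≡ 205^2 = 42025 ≡ 91
201^32 ≡ 91^2 = 8281 ≡ 87
63 = 32 + 16 + 8 + 4 + 2 + 1, so 201^63 ≡ 87·91·205·98·154·201 ≡ 106 (mod 241)
96·106 = 10176 ≡ 54 (mod 241)
54 ≡ 54 (mod 241); signature holds.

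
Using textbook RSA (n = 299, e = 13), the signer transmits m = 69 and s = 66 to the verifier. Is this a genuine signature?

forged

Squares mod 299: s^1≡66, s^2≡170, s^4≡196, s^8≡144
13 = 8 + 4 + 1, so s^13 ≡ 144·196·66 ≡ 14 (mod 299)
The recovered value 14 does not match the digest 69.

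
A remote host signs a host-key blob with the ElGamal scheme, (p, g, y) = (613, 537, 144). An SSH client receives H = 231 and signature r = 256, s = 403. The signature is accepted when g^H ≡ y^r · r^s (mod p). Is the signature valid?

valid

Left side g^H mod p:
537^2 = 288369 ≡ 259
537^4 ≡ 259^2 = 67081 ≡ 264
537^8 ≡ 264^2 = 69696 ≡ 427
537^16 ≡ 427^2 = 182329 ≡ 268
537^32 ≡ 268^2 = 71824 ≡ 103
537^64 ≡ 103^2 = 10609 ≡ 188
537^128 ≡ 188^2 = 35344 ≡ 403
231 = 128 + 64 + 32 + 4 + 2 + 1, so 537^231 ≡ 403·188·103·264·259·537 ≡ 204 (mod 613)
Right side y^r · r^s mod p:
144^2 = 20736 ≡ 507
144^4 ≡ 507^2 = 257049 ≡ 202
144^8 ≡ 202^2 = 40804 ≡ 346
144^16 ≡ 346^2 = 119716 ≡ 181
144^32 ≡ 181^2 = 32761 ≡ 272
144^64 ≡ 272^2 = 73984 ≡ 424
144^128 ≡ 424^2 = 179776 ≡ 167
144^256 ≡ 167^2 = 27889 ≡ 304
256^2 = 65536 ≡ 558
256^4 ≡ 558^2 = 311364 ≡ 573
256^8 ≡ 573^2 = 328329 ≡ 374
256^16 ≡ 374^2 = 139876 ≡ 112
256^32 ≡ 112^2 = 12544 ≡ 284
256^64 ≡ 284^2 = 80656 ≡ 353
256^128 ≡ 353^2 = 124609 ≡ 170
256^256 ≡ 170^2 = 28900 ≡ 89
403 = 256 + 128 + 16 + 2 + 1, so 256^403 ≡ 89·170·112·558·256 ≡ 41 (mod 613)
304·41 = 12464 ≡ 204 (mod 613)
204 ≡ 204 (mod 613), so the signature is genuine.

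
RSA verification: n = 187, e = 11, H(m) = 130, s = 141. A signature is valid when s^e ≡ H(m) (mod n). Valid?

yes

Squares mod 187: s^1≡141, s^2≡59, s^4≡115, s^8≡135
11 = 8 + 2 + 1, so s^11 ≡ 135·59·141 ≡ 130 (mod 187)
130 = H(m), so the signature checks out.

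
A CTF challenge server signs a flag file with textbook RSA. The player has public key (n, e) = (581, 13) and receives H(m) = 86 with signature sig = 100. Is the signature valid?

sig^2 ≡ 100^2 = 10000 ≡ 123
sig^4 ≡ 123^2 = 15129 ≡ 23
sig^8 ≡ 23^2 = 529
13 = 8 + 4 + 1, so sig^13 ≡ 529·23·100 ≡ 86 (mod 581)
Since 86 equals the digest 86, verification succeeds.

valid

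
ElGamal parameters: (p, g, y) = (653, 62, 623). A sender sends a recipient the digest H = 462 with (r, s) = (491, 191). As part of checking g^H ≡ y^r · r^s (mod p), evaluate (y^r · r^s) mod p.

623^2 = 388129 ≡ 247
623^4 ≡ 247^2 = 61009 ≡ 280
623^8 ≡ 280^2 = 78400 ≡ 40
623^16 ≡ 40^2 = 1600 ≡ 294
623^32 ≡ 294^2 = 86436 ≡ 240
623^64 ≡ 240^2 = 57600 ≡ 136
623^128 ≡ 136^2 = 18496 ≡ 212
623^256 ≡ 212^2 = 44944 ≡ 540
491 = 256 + 128 + 64 + 32 + 8 + 2 + 1, so 623^491 ≡ 540·212·136·240·40·247·623 ≡ 235 (mod 653)
491^2 = 241081 ≡ 124
491^4 ≡ 124^2 = 15376 ≡ 357
491^8 ≡ 357^2 = 127449 ≡ 114
491^16 ≡ 114^2 = 12996 ≡ 589
491^32 ≡ 589^2 = 346921 ≡ 178
491^64 ≡ 178^2 = 31684 ≡ 340
491^128 ≡ 340^2 = 115600 ≡ 19
191 = 128 + 32 + 16 + 8 + 4 + 2 + 1, so 491^191 ≡ 19·178·589·114·357·124·491 ≡ 597 (mod 653)
y^r · r^s ≡ 235·597 = 140295 ≡ 553 (mod 653)

553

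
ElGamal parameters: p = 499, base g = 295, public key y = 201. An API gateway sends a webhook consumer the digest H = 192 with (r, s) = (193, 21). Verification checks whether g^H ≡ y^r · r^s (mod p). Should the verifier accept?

accept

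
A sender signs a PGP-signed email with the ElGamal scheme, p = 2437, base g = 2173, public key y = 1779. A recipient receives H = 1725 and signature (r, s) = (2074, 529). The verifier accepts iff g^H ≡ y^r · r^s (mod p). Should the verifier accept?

Left side g^H mod p:
2173^2 = 4721929 ≡ 1460
2173^4 ≡ 1460^2 = 2131600 ≡ 1662
2173^8 ≡ 1662^2 = 2762244 ≡ 1123
2173^16 ≡ 1123^2 = 1261129 ≡ 1200
2173^32 ≡ 1200^2 = 1440000 ≡ 2170
2173^64 ≡ 2170^2 = 4708900 ≡ 616
2173^128 ≡ 616^2 = 379456 ≡ 1721
2173^256 ≡ 1721^2 = 2961841 ≡ 886
2173^512 ≡ 886^2 = 784996 ≡ 282
2173^1024 ≡ 282^2 = 79524 ≡ 1540
1725 = 1024 + 512 + 128 + 32 + 16 + 8 + 4 + 1, so 2173^1725 ≡ 1540·282·1721·2170·1200·1123·1662·2173 ≡ 2299 (mod 2437)
Right side y^r · r^s mod p:
1779^2 = 3164841 ≡ 1615
1779^4 ≡ 1615^2 = 2608225 ≡ 635
1779^8 ≡ 635^2 = 403225 ≡ 1120
1779^16 ≡ 1120^2 = 1254400 ≡ 1782
1779^32 ≡ 1782^2 = 3175524 ≡ 113
1779^64 ≡ 113^2 = 12769 ≡ 584
1779^128 ≡ 584^2 = 341056 ≡ 2313
1779^256 ≡ 2313^2 = 5349969 ≡ 754
1779^512 ≡ 754^2 = 568516 ≡ 695
1779^1024 ≡ 695^2 = 483025 ≡ 499
1779^2048 ≡ 499^2 = 249001 ≡ 427
2074 = 2048 + 16 + 8 + 2, so 1779^2074 ≡ 427·1782·1120·1615 ≡ 1721 (mod 2437)
2074^2 = 4301476 ≡ 171
2074^4 ≡ 171^2 = 29241 ≡ 2434
2074^8 ≡ 2434^2 = 5924356 ≡ 9
2074^16 ≡ 9^2 = 81
2074^32 ≡ 81^2 = 6561 ≡ 1687
2074^64 ≡ 1687^2 = 2845969 ≡ 1990
2074^128 ≡ 1990^2 = 3960100 ≡ 2412
2074^256 ≡ 2412^2 = 5817744 ≡ 625
2074^512 ≡ 625^2 = 390625 ≡ 705
529 = 512 + 16 + 1, so 2074^529 ≡ 705·81·2074 ≡ 7 (mod 2437)
1721·7 = 12047 ≡ 2299 (mod 2437)
2299 ≡ 2299 (mod 2437), so the signature is genuine.

accept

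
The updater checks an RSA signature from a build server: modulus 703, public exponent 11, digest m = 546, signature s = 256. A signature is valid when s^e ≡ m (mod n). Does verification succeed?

s^2 ≡ 256^2 = 65536 ≡ 157
s^4 ≡ 157^2 = 24649 ≡ 44
s^8 ≡ 44^2 = 1936 ≡ 530
11 = 8 + 2 + 1, so s^11 ≡ 530·157·256 ≡ 157 (mod 703)
157 ≠ 546, so verification fails.

fails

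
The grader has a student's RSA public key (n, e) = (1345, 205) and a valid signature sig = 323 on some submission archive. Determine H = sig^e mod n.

773

sig^2 ≡ 323^2 = 104329 ≡ 764
sig^4 ≡ 764^2 = 583696 ≡ 1311
sig^8 ≡ 1311^2 = 1718721 ≡ 1156
sig^16 ≡ 1156^2 = 1336336 ≡ 751
sig^32 ≡ 751^2 = 564001 ≡ 446
sig^64 ≡ 446^2 = 198916 ≡ 1201
sig^128 ≡ 1201^2 = 1442401 ≡ 561
205 = 128 + 64 + 8 + 4 + 1, so sig^205 ≡ 561·1201·1156·1311·323 ≡ 773 (mod 1345)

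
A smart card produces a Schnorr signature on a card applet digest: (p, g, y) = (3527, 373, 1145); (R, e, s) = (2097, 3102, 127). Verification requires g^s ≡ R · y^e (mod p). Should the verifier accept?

g^s mod p:
373^2 = 139129 ≡ 1576
373^4 ≡ 1576^2 = 2483776 ≡ 768
373^8 ≡ 768^2 = 589824 ≡ 815
373^16 ≡ 815^2 = 664225 ≡ 1149
373^32 ≡ 1149^2 = 1320201 ≡ 1103
373^64 ≡ 1103^2 = 1216609 ≡ 3321
127 = 64 + 32 + 16 + 8 + 4 + 2 + 1, so 373^127 ≡ 3321·1103·1149·815·768·1576·373 ≡ 492 (mod 3527)
R · y^e mod p:
1145^2 = 1311025 ≡ 2508
1145^4 ≡ 2508^2 = 6290064 ≡ 1423
1145^8 ≡ 1423^2 = 2024929 ≡ 431
1145^16 ≡ 431^2 = 185761 ≡ 2357
1145^32 ≡ 2357^2 = 5555449 ≡ 424
1145^64 ≡ 424^2 = 179776 ≡ 3426
1145^128 ≡ 3426^2 = 11737476 ≡ 3147
1145^256 ≡ 3147^2 = 9903609 ≡ 3320
1145^512 ≡ 3320^2 = 11022400 ≡ 525
1145^1024 ≡ 525^2 = 275625 ≡ 519
1145^2048 ≡ 519^2 = 269361 ≡ 1309
3102 = 2048 + 1024 + 16 + 8 + 4 + 2, so 1145^3102 ≡ 1309·519·2357·431·1423·2508 ≡ 876 (mod 3527)
2097·876 = 1836972 ≡ 2932 (mod 3527)
492 ≠ 2932; the check fails.

reject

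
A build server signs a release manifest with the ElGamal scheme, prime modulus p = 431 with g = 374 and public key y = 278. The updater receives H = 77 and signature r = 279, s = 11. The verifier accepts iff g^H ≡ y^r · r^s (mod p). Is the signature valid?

valid

Left side g^H mod p:
Squares mod 431: 374^1≡374, 374^2≡232, 374^4≡380, 374^8≡15, 374^16≡225, 374^32≡198, 374^64≡414
77 = 64 + 8 + 4 + 1, so 374^77 ≡ 414·15·380·374 ≡ 35 (mod 431)
Right side y^r · r^s mod p:
Squares mod 431: 278^1≡278, 278^2≡135, 278^4≡123, 278^8≡44, 278^16≡212, 278^32≡120, 278^64≡177, 278^128≡297, 278^256≡285
279 = 256 + 16 + 4 + 2 + 1, so 278^279 ≡ 285·212·123·135·278 ≡ 177 (mod 431)
Squares mod 431: 279^1≡279, 279^2≡261, 279^4≡23, 279^8≡98
11 = 8 + 2 + 1, so 279^11 ≡ 98·261·279 ≡ 195 (mod 431)
177·195 = 34515 ≡ 35 (mod 431)
35 ≡ 35 (mod 431), so the signature is genuine.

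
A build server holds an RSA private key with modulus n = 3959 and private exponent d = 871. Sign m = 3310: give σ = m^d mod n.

89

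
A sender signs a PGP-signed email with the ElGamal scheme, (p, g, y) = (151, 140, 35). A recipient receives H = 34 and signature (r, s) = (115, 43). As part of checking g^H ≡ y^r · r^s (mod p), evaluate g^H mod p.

Squares mod 151: 140^1≡140, 140^2≡121, 140^4≡145, 140^8≡36, 140^16≡88, 140^32≡43
34 = 32 + 2, so 140^34 ≡ 43·121 ≡ 69 (mod 151)

69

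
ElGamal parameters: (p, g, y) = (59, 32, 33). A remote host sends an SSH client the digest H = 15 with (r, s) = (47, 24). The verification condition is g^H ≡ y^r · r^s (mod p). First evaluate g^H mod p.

33

32^2 = 1024 ≡ 21
32^4 ≡ 21^2 = 441 ≡ 28
32^8 ≡ 28^2 = 784 ≡ 17
15 = 8 + 4 + 2 + 1, so 32^15 ≡ 17·28·21·32 ≡ 33 (mod 59)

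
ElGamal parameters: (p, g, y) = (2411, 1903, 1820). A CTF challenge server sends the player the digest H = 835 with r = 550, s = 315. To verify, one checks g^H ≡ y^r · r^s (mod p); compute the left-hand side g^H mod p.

2218

Squares mod 2411: 1903^1≡1903, 1903^2≡87, 1903^4≡336, 1903^8≡1990, 1903^16≡1238, 1903^32≡1659, 1903^64≡1330, 1903^128≡1637, 1903^256≡1148, 1903^512≡1498
835 = 512 + 256 + 64 + 2 + 1, so 1903^835 ≡ 1498·1148·1330·87·1903 ≡ 2218 (mod 2411)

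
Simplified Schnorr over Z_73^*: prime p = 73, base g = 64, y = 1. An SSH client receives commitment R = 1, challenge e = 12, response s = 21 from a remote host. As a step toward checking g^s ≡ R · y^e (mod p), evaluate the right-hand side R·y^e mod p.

1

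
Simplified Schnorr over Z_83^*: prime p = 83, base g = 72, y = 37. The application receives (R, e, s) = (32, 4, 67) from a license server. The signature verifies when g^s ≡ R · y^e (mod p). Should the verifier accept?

reject

g^s mod p:
72^67 mod 83 = 14
R · y^e mod p:
37^4 mod 83 = 21
32·21 = 672 ≡ 8 (mod 83)
14 ≠ 8; the check fails.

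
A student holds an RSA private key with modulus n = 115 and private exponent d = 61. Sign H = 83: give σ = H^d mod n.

H^2 ≡ 83^2 = 6889 ≡ 104
H^4 ≡ 104^2 = 10816 ≡ 6
H^8 ≡ 6^2 = 36
H^16 ≡ 36^2 = 1296 ≡ 31
H^32 ≡ 31^2 = 961 ≡ 41
61 = 32 + 16 + 8 + 4 + 1, so H^61 ≡ 41·31·36·6·83 ≡ 43 (mod 115)

43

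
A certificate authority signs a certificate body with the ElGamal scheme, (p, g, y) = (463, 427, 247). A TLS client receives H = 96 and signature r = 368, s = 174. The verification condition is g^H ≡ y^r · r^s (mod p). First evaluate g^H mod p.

427^2 = 182329 ≡ 370
427^4 ≡ 370^2 = 136900 ≡ 315
427^8 ≡ 315^2 = 99225 ≡ 143
427^16 ≡ 143^2 = 20449 ≡ 77
427^32 ≡ 77^2 = 5929 ≡ 373
427^64 ≡ 373^2 = 139129 ≡ 229
96 = 64 + 32, so 427^96 ≡ 229·373 ≡ 225 (mod 463)

225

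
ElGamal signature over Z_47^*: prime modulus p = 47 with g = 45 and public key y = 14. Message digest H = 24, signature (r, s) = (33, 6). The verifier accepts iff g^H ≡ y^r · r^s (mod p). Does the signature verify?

Left side g^H mod p:
45^2 = 2025 ≡ 4
45^4 ≡ 4^2 = 16
45^8 ≡ 16^2 = 256 ≡ 21
45^16 ≡ 21^2 = 441 ≡ 18
24 = 16 + 8, so 45^24 ≡ 18·21 ≡ 2 (mod 47)
Right side y^r · r^s mod p:
14^2 = 196 ≡ 8
14^4 ≡ 8^2 = 64 ≡ 17
14^8 ≡ 17^2 = 289 ≡ 7
14^16 ≡ 7^2 = 49 ≡ 2
14^32 ≡ 2^2 = 4
33 = 32 + 1, so 14^33 ≡ 4·14 ≡ 9 (mod 47)
33^2 = 1089 ≡ 8
33^4 ≡ 8^2 = 64 ≡ 17
6 = 4 + 2, so 33^6 ≡ 17·8 ≡ 42 (mod 47)
9·42 = 378 ≡ 2 (mod 47)
2 ≡ 2 (mod 47), so the signature is genuine.

verifies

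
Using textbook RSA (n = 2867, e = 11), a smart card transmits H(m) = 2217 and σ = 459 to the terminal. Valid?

σ^2 ≡ 459^2 = 210681 ≡ 1390
σ^4 ≡ 1390^2 = 1932100 ≡ 2609
σ^8 ≡ 2609^2 = 6806881 ≡ 623
11 = 8 + 2 + 1, so σ^11 ≡ 623·1390·459 ≡ 2217 (mod 2867)
Since 2217 equals the digest 2217, verification succeeds.

yes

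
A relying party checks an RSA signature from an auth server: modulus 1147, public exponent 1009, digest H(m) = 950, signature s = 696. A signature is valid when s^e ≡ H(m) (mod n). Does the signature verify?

s^2 ≡ 696^2 = 484416 ≡ 382
s^4 ≡ 382^2 = 145924 ≡ 255
s^8 ≡ 255^2 = 65025 ≡ 793
s^16 ≡ 793^2 = 628849 ≡ 293
s^32 ≡ 293^2 = 85849 ≡ 971
s^64 ≡ 971^2 = 942841 ≡ 7
s^128 ≡ 7^2 = 49
s^256 ≡ 49^2 = 2401 ≡ 107
s^512 ≡ 107^2 = 11449 ≡ 1126
1009 = 512 + 256 + 128 + 64 + 32 + 16 + 1, so s^1009 ≡ 1126·107·49·7·971·293·696 ≡ 844 (mod 1147)
The recovered value 844 does not match the digest 950.

does not verify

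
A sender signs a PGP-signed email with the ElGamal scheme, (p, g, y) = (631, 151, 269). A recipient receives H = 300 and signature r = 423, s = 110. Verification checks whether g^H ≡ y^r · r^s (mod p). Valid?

no

Left side g^H mod p:
151^2 = 22801 ≡ 85
151^4 ≡ 85^2 = 7225 ≡ 284
151^8 ≡ 284^2 = 80656 ≡ 519
151^16 ≡ 519^2 = 269361 ≡ 555
151^32 ≡ 555^2 = 308025 ≡ 97
151^64 ≡ 97^2 = 9409 ≡ 575
151^128 ≡ 575^2 = 330625 ≡ 612
151^256 ≡ 612^2 = 374544 ≡ 361
300 = 256 + 32 + 8 + 4, so 151^300 ≡ 361·97·519·284 ≡ 272 (mod 631)
Right side y^r · r^s mod p:
269^2 = 72361 ≡ 427
269^4 ≡ 427^2 = 182329 ≡ 601
269^8 ≡ 601^2 = 361201 ≡ 269
269^16 ≡ 269^2 = 72361 ≡ 427
269^32 ≡ 427^2 = 182329 ≡ 601
269^64 ≡ 601^2 = 361201 ≡ 269
269^128 ≡ 269^2 = 72361 ≡ 427
269^256 ≡ 427^2 = 182329 ≡ 601
423 = 256 + 128 + 32 + 4 + 2 + 1, so 269^423 ≡ 601·427·601·601·427·269 ≡ 21 (mod 631)
423^2 = 178929 ≡ 356
423^4 ≡ 356^2 = 126736 ≡ 536
423^8 ≡ 536^2 = 287296 ≡ 191
423^16 ≡ 191^2 = 36481 ≡ 514
423^32 ≡ 514^2 = 264196 ≡ 438
423^64 ≡ 438^2 = 191844 ≡ 20
110 = 64 + 32 + 8 + 4 + 2, so 423^110 ≡ 20·438·191·536·356 ≡ 354 (mod 631)
21·354 = 7434 ≡ 493 (mod 631)
272 ≠ 493, so verification fails.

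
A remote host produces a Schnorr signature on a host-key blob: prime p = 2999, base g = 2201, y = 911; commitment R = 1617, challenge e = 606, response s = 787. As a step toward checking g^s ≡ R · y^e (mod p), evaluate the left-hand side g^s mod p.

Squares mod 2999: 2201^1≡2201, 2201^2≡1016, 2201^4≡600, 2201^8≡120, 2201^16≡2404, 2201^32≡143, 2201^64≡2455, 2201^128≡2034, 2201^256≡1535, 2201^512≡2010
787 = 512 + 256 + 16 + 2 + 1, so 2201^787 ≡ 2010·1535·2404·1016·2201 ≡ 302 (mod 2999)

302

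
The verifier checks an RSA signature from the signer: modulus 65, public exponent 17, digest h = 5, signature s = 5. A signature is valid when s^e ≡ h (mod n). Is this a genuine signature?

s^2 ≡ 5^2 = 25
s^4 ≡ 25^2 = 625 ≡ 40
s^8 ≡ 40^2 = 1600 ≡ 40
s^16 ≡ 40^2 = 1600 ≡ 40
17 = 16 + 1, so s^17 ≡ 40·5 ≡ 5 (mod 65)
Since 5 equals the digest 5, verification succeeds.

genuine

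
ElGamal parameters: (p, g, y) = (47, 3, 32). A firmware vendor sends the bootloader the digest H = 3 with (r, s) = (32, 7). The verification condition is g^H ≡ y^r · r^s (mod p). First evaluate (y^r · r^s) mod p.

27

32^32 mod 47 = 24
32^7 mod 47 = 7
y^r · r^s ≡ 24·7 = 168 ≡ 27 (mod 47)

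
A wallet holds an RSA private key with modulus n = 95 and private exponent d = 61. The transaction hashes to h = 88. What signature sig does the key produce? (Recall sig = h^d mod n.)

88

h^2 ≡ 88^2 = 7744 ≡ 49
h^4 ≡ 49^2 = 2401 ≡ 26
h^8 ≡ 26^2 = 676 ≡ 11
h^16 ≡ 11^2 = 121 ≡ 26
h^32 ≡ 26^2 = 676 ≡ 11
61 = 32 + 16 + 8 + 4 + 1, so h^61 ≡ 11·26·11·26·88 ≡ 88 (mod 95)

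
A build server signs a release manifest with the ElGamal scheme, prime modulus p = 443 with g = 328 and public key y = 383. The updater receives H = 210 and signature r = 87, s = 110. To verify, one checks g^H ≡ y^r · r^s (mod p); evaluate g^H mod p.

Squares mod 443: 328^1≡328, 328^2≡378, 328^4≡238, 328^8≡383, 328^16≡56, 328^32≡35, 328^64≡339, 328^128≡184
210 = 128 + 64 + 16 + 2, so 328^210 ≡ 184·339·56·378 ≡ 378 (mod 443)

378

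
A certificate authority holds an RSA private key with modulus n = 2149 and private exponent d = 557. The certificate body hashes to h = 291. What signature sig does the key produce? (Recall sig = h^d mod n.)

1192

Squares mod 2149: h^1≡291, h^2≡870, h^4≡452, h^8≡149, h^16≡711, h^32≡506, h^64≡305, h^128≡618, h^256≡1551, h^512≡870
557 = 512 + 32 + 8 + 4 + 1, so h^557 ≡ 870·506·149·452·291 ≡ 1192 (mod 2149)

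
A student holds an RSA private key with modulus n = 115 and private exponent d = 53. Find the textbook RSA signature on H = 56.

H^53 mod 115 = 66

66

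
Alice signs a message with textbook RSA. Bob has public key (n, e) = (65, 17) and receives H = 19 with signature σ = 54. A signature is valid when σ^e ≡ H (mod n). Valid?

yes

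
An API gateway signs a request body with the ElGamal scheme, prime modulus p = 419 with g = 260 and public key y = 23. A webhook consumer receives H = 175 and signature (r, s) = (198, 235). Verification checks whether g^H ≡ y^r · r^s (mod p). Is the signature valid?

valid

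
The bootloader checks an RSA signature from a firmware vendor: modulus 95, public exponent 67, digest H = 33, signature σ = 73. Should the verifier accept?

Squares mod 95: σ^1≡73, σ^2≡9, σ^4≡81, σ^8≡6, σ^16≡36, σ^32≡61, σ^64≡16
67 = 64 + 2 + 1, so σ^67 ≡ 16·9·73 ≡ 62 (mod 95)
σ^67 mod 95 = 62, but H = 33.

reject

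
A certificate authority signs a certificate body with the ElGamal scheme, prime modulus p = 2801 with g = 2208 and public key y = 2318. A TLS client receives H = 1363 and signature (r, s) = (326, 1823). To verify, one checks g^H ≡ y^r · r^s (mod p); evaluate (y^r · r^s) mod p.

707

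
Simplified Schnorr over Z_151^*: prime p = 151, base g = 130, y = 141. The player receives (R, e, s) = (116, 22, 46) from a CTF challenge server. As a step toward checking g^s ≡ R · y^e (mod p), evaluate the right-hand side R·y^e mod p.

141^2 = 19881 ≡ 100
141^4 ≡ 100^2 = 10000 ≡ 34
141^8 ≡ 34^2 = 1156 ≡ 99
141^16 ≡ 99^2 = 9801 ≡ 137
22 = 16 + 4 + 2, so 141^22 ≡ 137·34·100 ≡ 116 (mod 151)
R · y^e ≡ 116·116 = 13456 ≡ 17 (mod 151)

17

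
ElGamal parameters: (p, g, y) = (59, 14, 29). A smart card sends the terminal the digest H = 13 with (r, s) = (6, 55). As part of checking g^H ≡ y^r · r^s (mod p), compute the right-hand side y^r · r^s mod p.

23

Squares mod 59: 29^1≡29, 29^2≡15, 29^4≡48
6 = 4 + 2, so 29^6 ≡ 48·15 ≡ 12 (mod 59)
Squares mod 59: 6^1≡6, 6^2≡36, 6^4≡57, 6^8≡4, 6^16≡16, 6^32≡20
55 = 32 + 16 + 4 + 2 + 1, so 6^55 ≡ 20·16·57·36·6 ≡ 56 (mod 59)
y^r · r^s ≡ 12·56 = 672 ≡ 23 (mod 59)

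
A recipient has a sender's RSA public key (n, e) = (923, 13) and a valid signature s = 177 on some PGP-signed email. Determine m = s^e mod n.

21

s^2 ≡ 177^2 = 31329 ≡ 870
s^4 ≡ 870^2 = 756900 ≡ 40
s^8 ≡ 40^2 = 1600 ≡ 677
13 = 8 + 4 + 1, so s^13 ≡ 677·40·177 ≡ 21 (mod 923)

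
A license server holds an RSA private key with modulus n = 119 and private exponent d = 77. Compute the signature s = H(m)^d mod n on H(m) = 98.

98

(H(m))^77 mod 119 = 98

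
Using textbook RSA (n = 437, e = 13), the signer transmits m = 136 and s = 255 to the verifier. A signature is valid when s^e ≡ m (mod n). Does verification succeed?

fails

s^2 ≡ 255^2 = 65025 ≡ 349
s^4 ≡ 349^2 = 121801 ≡ 315
s^8 ≡ 315^2 = 99225 ≡ 26
13 = 8 + 4 + 1, so s^13 ≡ 26·315·255 ≡ 27 (mod 437)
27 ≠ 136, so verification fails.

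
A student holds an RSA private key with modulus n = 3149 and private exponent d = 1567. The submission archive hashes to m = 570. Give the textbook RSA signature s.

2566

m^1567 mod 3149 = 2566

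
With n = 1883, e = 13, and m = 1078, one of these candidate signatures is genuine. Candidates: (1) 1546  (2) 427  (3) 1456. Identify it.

3

Candidate 1: Squares mod 1883: 1546^1≡1546, 1546^2≡589, 1546^4≡449, 1546^8≡120; 13 = 8 + 4 + 1, so 1546^13 ≡ 120·449·1546 ≡ 209 (mod 1883)
Candidate 2: Squares mod 1883: 427^1≡427, 427^2≡1561, 427^4≡119, 427^8≡980; 13 = 8 + 4 + 1, so 427^13 ≡ 980·119·427 ≡ 805 (mod 1883)
Candidate 3: Squares mod 1883: 1456^1≡1456, 1456^2≡1561, 1456^4≡119, 1456^8≡980; 13 = 8 + 4 + 1, so 1456^13 ≡ 980·119·1456 ≡ 1078 (mod 1883)
  → matches m = 1078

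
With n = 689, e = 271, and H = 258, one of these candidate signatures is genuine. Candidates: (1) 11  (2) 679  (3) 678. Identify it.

Candidate 1: Squares mod 689: 11^1≡11, 11^2≡121, 11^4≡172, 11^8≡646, 11^16≡471, 11^32≡672, 11^64≡289, 11^128≡152, 11^256≡367; 271 = 256 + 8 + 4 + 2 + 1, so 11^271 ≡ 367·646·172·121·11 ≡ 431 (mod 689)
Candidate 2: Squares mod 689: 679^1≡679, 679^2≡100, 679^4≡354, 679^8≡607, 679^16≡523, 679^32≡685, 679^64≡16, 679^128≡256, 679^256≡81; 271 = 256 + 8 + 4 + 2 + 1, so 679^271 ≡ 81·607·354·100·679 ≡ 380 (mod 689)
Candidate 3: Squares mod 689: 678^1≡678, 678^2≡121, 678^4≡172, 678^8≡646, 678^16≡471, 678^32≡672, 678^64≡289, 678^128≡152, 678^256≡367; 271 = 256 + 8 + 4 + 2 + 1, so 678^271 ≡ 367·646·172·121·678 ≡ 258 (mod 689)
  → matches H = 258

3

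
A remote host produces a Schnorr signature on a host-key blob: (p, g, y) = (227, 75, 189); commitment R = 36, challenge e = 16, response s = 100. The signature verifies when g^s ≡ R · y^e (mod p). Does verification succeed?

passes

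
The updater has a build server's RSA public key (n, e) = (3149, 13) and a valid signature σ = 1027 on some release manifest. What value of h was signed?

σ^2 ≡ 1027^2 = 1054729 ≡ 2963
σ^4 ≡ 2963^2 = 8779369 ≡ 3106
σ^8 ≡ 3106^2 = 9647236 ≡ 1849
13 = 8 + 4 + 1, so σ^13 ≡ 1849·3106·1027 ≡ 3030 (mod 3149)

3030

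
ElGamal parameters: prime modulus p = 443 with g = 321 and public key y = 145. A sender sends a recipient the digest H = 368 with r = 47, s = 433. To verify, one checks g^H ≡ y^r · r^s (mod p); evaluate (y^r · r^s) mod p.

Squares mod 443: 145^1≡145, 145^2≡204, 145^4≡417, 145^8≡233, 145^16≡243, 145^32≡130
47 = 32 + 8 + 4 + 2 + 1, so 145^47 ≡ 130·233·417·204·145 ≡ 4 (mod 443)
Squares mod 443: 47^1≡47, 47^2≡437, 47^4≡36, 47^8≡410, 47^16≡203, 47^32≡10, 47^64≡100, 47^128≡254, 47^256≡281
433 = 256 + 128 + 32 + 16 + 1, so 47^433 ≡ 281·254·10·203·47 ≡ 441 (mod 443)
y^r · r^s ≡ 4·441 = 1764 ≡ 435 (mod 443)

435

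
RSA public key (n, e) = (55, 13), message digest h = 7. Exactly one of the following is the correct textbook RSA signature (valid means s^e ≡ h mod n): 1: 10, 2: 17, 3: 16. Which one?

2

Candidate 1: Squares mod 55: 10^1≡10, 10^2≡45, 10^4≡45, 10^8≡45; 13 = 8 + 4 + 1, so 10^13 ≡ 45·45·10 ≡ 10 (mod 55)
Candidate 2: Squares mod 55: 17^1≡17, 17^2≡14, 17^4≡31, 17^8≡26; 13 = 8 + 4 + 1, so 17^13 ≡ 26·31·17 ≡ 7 (mod 55)
  → matches h = 7
Candidate 3: Squares mod 55: 16^1≡16, 16^2≡36, 16^4≡31, 16^8≡26; 13 = 8 + 4 + 1, so 16^13 ≡ 26·31·16 ≡ 26 (mod 55)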